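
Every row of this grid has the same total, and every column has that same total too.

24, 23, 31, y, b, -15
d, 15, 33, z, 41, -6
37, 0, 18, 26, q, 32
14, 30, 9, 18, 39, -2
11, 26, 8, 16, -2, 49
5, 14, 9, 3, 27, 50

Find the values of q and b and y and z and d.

q = -5, b = 8, y = 37, z = 8, d = 17

Rows 4 and 5 both sum to 108, so that's the common total.
Row 3: 37 + 0 + 18 + 26 + 32 = 113, so its missing entry is 108 − 113 = -5.
Column 5: 41 − 5 + 39 − 2 + 27 = 100, so its missing entry is 108 − 100 = 8.
Row 1: 24 + 23 + 31 + 8 − 15 = 71, so its missing entry is 108 − 71 = 37.
Column 1: 24 + 37 + 14 + 11 + 5 = 91, so its missing entry is 108 − 91 = 17.
Row 2: 17 + 15 + 33 + 41 − 6 = 100, so its missing entry is 108 − 100 = 8.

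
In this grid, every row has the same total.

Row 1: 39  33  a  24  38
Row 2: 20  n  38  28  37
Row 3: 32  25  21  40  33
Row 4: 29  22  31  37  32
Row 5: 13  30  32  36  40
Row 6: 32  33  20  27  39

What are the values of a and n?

a = 17, n = 28

The complete rows each total 151.
Row 1 is missing 151 − 134 = 17 (since 39 + 33 + 24 + 38 = 134).
Row 2 is missing 151 − 123 = 28 (since 20 + 38 + 28 + 37 = 123).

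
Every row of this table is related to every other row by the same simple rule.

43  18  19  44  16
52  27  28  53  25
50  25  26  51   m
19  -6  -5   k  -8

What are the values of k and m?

k = 20, m = 23

The difference between any two rows is the same in every column — this is an addition table with the headers hidden.
Row 4 minus row 1 is 19 − 43 = -24, so its entry in column 4 is 44 + (-24) = 20.
Row 3 minus row 1 is 50 − 43 = 7, so its entry in column 5 is 16 + 7 = 23.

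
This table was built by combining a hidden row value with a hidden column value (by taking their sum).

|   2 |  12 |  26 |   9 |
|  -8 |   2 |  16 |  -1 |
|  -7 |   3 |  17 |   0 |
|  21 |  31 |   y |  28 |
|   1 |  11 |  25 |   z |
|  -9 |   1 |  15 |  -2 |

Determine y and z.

The difference between any two rows is the same in every column — this is an addition table with the headers hidden.
Row 4 minus row 1 is 21 − 2 = 19, so its entry in column 3 is 26 + 19 = 45.
Row 5 minus row 1 is 1 − 2 = -1, so its entry in column 4 is 9 + (-1) = 8.

y = 45, z = 8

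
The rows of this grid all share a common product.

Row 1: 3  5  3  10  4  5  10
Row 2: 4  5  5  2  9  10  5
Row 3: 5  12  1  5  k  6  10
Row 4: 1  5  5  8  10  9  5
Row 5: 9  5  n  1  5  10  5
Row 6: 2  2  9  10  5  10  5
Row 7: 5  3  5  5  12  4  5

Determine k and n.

Rows 2 and 4 each multiply to 90000, so every row has product 90000.
Row 3: 5×12×1×5×6×10 = 18000, so the missing entry is 90000 ÷ 18000 = 5.
Row 5: 9×5×1×5×10×5 = 11250, so the missing entry is 90000 ÷ 11250 = 8.

k = 5, n = 8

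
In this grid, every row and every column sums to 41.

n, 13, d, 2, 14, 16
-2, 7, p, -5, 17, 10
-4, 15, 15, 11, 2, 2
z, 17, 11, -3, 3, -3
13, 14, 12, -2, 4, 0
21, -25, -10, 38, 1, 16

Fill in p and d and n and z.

The known cells in row 2 total 27, leaving 41 − 27 = 14 for the blank.
The known cells in column 3 total 42, leaving 41 − 42 = -1 for the blank.
The known cells in row 4 total 25, leaving 41 − 25 = 16 for the blank.
The known cells in row 1 total 44, leaving 41 − 44 = -3 for the blank.

p = 14, d = -1, n = -3, z = 16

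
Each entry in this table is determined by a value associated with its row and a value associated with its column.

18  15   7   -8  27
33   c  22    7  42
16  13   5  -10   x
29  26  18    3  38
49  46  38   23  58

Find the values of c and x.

The difference between any two rows is the same in every column — this is an addition table with the headers hidden.
Row 2 minus row 1 is 22 − 7 = 15, so its entry in column 2 is 15 + 15 = 30.
Row 3 minus row 1 is 5 − 7 = -2, so its entry in column 5 is 27 + (-2) = 25.

c = 30, x = 25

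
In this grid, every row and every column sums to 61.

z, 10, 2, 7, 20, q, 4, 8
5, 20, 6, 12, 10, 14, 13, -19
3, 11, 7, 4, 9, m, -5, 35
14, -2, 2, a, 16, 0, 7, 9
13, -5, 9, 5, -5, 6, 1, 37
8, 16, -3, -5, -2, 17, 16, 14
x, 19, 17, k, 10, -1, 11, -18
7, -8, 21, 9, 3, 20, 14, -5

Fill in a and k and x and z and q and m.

Row 4: 14 − 2 + 2 + 16 + 0 + 7 + 9 = 46, so its missing entry is 61 − 46 = 15.
Row 3: 3 + 11 + 7 + 4 + 9 − 5 + 35 = 64, so its missing entry is 61 − 64 = -3.
Column 6: 14 − 3 + 0 + 6 + 17 − 1 + 20 = 53, so its missing entry is 61 − 53 = 8.
Row 1: 10 + 2 + 7 + 20 + 8 + 4 + 8 = 59, so its missing entry is 61 − 59 = 2.
Column 1: 2 + 5 + 3 + 14 + 13 + 8 + 7 = 52, so its missing entry is 61 − 52 = 9.
Row 7: 9 + 19 + 17 + 10 − 1 + 11 − 18 = 47, so its missing entry is 61 − 47 = 14.

a = 15, k = 14, x = 9, z = 2, q = 8, m = -3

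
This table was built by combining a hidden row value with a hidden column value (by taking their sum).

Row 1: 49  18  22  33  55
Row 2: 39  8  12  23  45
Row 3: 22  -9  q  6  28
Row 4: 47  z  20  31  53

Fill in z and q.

z = 16, q = -5

The difference between any two rows is the same in every column — this is an addition table with the headers hidden.
Row 4 minus row 1 is 53 − 55 = -2, so its entry in column 2 is 18 + (-2) = 16.
Row 3 minus row 1 is 28 − 55 = -27, so its entry in column 3 is 22 + (-27) = -5.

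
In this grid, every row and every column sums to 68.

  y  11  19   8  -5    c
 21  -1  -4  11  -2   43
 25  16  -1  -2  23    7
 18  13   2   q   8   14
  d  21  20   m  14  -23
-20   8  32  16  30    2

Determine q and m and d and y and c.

The known cells in row 4 total 55, leaving 68 − 55 = 13 for the blank.
The known cells in column 4 total 46, leaving 68 − 46 = 22 for the blank.
The known cells in row 5 total 54, leaving 68 − 54 = 14 for the blank.
The known cells in column 1 total 58, leaving 68 − 58 = 10 for the blank.
The known cells in row 1 total 43, leaving 68 − 43 = 25 for the blank.

q = 13, m = 22, d = 14, y = 10, c = 25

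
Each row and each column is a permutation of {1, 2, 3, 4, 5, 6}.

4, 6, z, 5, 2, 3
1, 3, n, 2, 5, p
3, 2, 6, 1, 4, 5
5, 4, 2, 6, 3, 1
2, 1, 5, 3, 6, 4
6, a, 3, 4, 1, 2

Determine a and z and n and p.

a = 5, z = 1, n = 4, p = 6

At (row 1, col 3): row 1 already has {2, 3, 4, 5, 6}, so the value is 1.
Cell (2,3): column 3 already has {1, 2, 3, 5, 6} → 4.
For row 6, column 2: row 6 already has {1, 2, 3, 4, 6}; that leaves 5.
For row 2, column 6: row 2 already has {1, 2, 3, 4, 5}; that leaves 6.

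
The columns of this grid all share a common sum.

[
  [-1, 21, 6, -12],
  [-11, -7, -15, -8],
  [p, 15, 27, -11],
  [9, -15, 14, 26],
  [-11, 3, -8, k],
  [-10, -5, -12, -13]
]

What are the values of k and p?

k = 30, p = 36

Column 2 sums to 12 and so does column 3; that's the common total.
In column 4 the known cells total -18, leaving 12 − (-18) = 30.
In column 1 the known cells total -24, leaving 12 − (-24) = 36.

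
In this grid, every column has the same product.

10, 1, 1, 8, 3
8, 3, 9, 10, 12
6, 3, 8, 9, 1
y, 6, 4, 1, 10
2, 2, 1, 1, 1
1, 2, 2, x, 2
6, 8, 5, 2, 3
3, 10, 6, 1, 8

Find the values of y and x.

Columns 2 and 3 each multiply to 17280, so every column has product 17280.
Column 1: 10×8×6×2×1×6×3 = 17280, so the missing entry is 17280 ÷ 17280 = 1.
Column 4: 8×10×9×1×1×2×1 = 1440, so the missing entry is 17280 ÷ 1440 = 12.

y = 1, x = 12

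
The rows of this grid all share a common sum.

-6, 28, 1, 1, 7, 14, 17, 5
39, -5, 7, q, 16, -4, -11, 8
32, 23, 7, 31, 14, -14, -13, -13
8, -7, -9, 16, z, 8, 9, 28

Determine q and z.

q = 17, z = 14

Row 1 sums to 67 and so does row 3; that's the common total.
In row 2 the known cells total 50, leaving 67 − 50 = 17.
In row 4 the known cells total 53, leaving 67 − 53 = 14.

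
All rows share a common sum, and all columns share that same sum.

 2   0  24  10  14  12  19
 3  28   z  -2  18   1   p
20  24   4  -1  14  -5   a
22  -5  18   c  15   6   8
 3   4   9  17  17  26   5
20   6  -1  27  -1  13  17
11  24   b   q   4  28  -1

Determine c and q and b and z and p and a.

Rows 1 and 5 both sum to 81, so that's the common total.
The known cells in row 4 total 64, leaving 81 − 64 = 17 for the blank.
The known cells in row 3 total 56, leaving 81 − 56 = 25 for the blank.
The known cells in column 7 total 73, leaving 81 − 73 = 8 for the blank.
The known cells in row 2 total 56, leaving 81 − 56 = 25 for the blank.
The known cells in column 3 total 79, leaving 81 − 79 = 2 for the blank.
The known cells in row 7 total 68, leaving 81 − 68 = 13 for the blank.

c = 17, q = 13, b = 2, z = 25, p = 8, a = 25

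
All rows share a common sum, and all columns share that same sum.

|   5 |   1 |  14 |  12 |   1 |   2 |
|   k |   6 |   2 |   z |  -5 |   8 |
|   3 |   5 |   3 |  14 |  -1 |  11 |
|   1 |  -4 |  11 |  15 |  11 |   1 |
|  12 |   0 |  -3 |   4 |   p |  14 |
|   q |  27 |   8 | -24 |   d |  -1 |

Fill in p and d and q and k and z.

Rows 1 and 3 both sum to 35, so that's the common total.
Row 5: 12 + 0 − 3 + 4 + 14 = 27, so its missing entry is 35 − 27 = 8.
Column 5: 1 − 5 − 1 + 11 + 8 = 14, so its missing entry is 35 − 14 = 21.
Row 6: 27 + 8 − 24 + 21 − 1 = 31, so its missing entry is 35 − 31 = 4.
Column 1: 5 + 3 + 1 + 12 + 4 = 25, so its missing entry is 35 − 25 = 10.
Row 2: 10 + 6 + 2 − 5 + 8 = 21, so its missing entry is 35 − 21 = 14.

p = 8, d = 21, q = 4, k = 10, z = 14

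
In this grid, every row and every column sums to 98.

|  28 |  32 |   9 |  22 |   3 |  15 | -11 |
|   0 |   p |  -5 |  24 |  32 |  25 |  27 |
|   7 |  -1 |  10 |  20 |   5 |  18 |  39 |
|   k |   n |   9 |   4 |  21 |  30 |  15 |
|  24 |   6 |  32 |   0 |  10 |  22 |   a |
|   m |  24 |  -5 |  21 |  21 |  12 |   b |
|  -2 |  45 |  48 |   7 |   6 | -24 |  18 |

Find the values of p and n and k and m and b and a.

Row 2: 0 − 5 + 24 + 32 + 25 + 27 = 103, so its missing entry is 98 − 103 = -5.
Column 2: 32 − 5 − 1 + 6 + 24 + 45 = 101, so its missing entry is 98 − 101 = -3.
Row 5: 24 + 6 + 32 + 0 + 10 + 22 = 94, so its missing entry is 98 − 94 = 4.
Row 4: -3 + 9 + 4 + 21 + 30 + 15 = 76, so its missing entry is 98 − 76 = 22.
Column 1: 28 + 0 + 7 + 22 + 24 − 2 = 79, so its missing entry is 98 − 79 = 19.
Row 6: 19 + 24 − 5 + 21 + 21 + 12 = 92, so its missing entry is 98 − 92 = 6.

p = -5, n = -3, k = 22, m = 19, b = 6, a = 4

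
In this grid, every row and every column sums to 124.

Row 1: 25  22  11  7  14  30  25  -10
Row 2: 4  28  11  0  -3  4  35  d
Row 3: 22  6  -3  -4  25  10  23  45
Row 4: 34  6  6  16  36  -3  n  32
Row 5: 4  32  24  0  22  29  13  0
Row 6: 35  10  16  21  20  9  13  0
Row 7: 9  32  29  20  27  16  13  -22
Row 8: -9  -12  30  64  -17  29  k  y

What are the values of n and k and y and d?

Row 2 has 4 + 28 + 11 + 0 − 3 + 4 + 35 = 79; the blank must be 124 − 79 = 45.
Column 8 has -10 + 45 + 45 + 32 + 0 + 0 − 22 = 90; the blank must be 124 − 90 = 34.
Row 8 has -9 − 12 + 30 + 64 − 17 + 29 + 34 = 119; the blank must be 124 − 119 = 5.
Row 4 has 34 + 6 + 6 + 16 + 36 − 3 + 32 = 127; the blank must be 124 − 127 = -3.

n = -3, k = 5, y = 34, d = 45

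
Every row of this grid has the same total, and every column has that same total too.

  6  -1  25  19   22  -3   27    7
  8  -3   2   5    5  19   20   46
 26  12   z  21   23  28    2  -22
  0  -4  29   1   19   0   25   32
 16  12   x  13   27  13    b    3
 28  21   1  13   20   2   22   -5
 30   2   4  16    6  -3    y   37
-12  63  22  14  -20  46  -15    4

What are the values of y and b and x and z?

Rows 1 and 2 both sum to 102, so that's the common total.
Row 7 has 30 + 2 + 4 + 16 + 6 − 3 + 37 = 92; the blank must be 102 − 92 = 10.
Column 7 has 27 + 20 + 2 + 25 + 22 + 10 − 15 = 91; the blank must be 102 − 91 = 11.
Row 5 has 16 + 12 + 13 + 27 + 13 + 11 + 3 = 95; the blank must be 102 − 95 = 7.
Row 3 has 26 + 12 + 21 + 23 + 28 + 2 − 22 = 90; the blank must be 102 − 90 = 12.

y = 10, b = 11, x = 7, z = 12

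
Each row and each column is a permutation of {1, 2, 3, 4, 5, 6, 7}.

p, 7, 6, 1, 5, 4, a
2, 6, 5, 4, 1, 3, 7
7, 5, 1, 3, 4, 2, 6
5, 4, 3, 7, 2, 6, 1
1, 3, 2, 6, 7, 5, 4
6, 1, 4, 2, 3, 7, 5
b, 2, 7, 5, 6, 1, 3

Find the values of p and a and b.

p = 3, a = 2, b = 4

At (row 7, col 1): row 7 already has {1, 2, 3, 5, 6, 7}, so the value is 4.
For row 1, column 1: column 1 already has {1, 2, 4, 5, 6, 7}; that leaves 3.
At (row 1, col 7): row 1 already has {1, 3, 4, 5, 6, 7}, so the value is 2.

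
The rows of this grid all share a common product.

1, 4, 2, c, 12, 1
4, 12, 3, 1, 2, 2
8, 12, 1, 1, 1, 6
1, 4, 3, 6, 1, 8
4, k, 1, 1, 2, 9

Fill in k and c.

k = 8, c = 6

Rows 2 and 3 each multiply to 576, so every row has product 576.
Row 5: 4×1×1×2×9 = 72, so the missing entry is 576 ÷ 72 = 8.
Row 1: 1×4×2×12×1 = 96, so the missing entry is 576 ÷ 96 = 6.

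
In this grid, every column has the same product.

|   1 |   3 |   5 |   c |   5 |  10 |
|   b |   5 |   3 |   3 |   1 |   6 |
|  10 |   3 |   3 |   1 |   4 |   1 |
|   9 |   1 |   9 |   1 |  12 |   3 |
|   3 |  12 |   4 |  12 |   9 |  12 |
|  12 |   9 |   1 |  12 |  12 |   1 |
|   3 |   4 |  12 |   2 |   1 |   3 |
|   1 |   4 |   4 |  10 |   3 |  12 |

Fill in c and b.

Columns 3 and 6 each multiply to 77760, so every column has product 77760.
Column 4: 3×1×1×12×12×2×10 = 8640, so the missing entry is 77760 ÷ 8640 = 9.
Column 1: 1×10×9×3×12×3×1 = 9720, so the missing entry is 77760 ÷ 9720 = 8.

c = 9, b = 8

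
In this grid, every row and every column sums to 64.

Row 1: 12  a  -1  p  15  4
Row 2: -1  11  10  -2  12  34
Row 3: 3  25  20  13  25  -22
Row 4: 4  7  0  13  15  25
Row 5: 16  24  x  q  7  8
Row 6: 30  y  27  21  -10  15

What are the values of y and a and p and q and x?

y = -19, a = 16, p = 18, q = 1, x = 8

Row 6: 30 + 27 + 21 − 10 + 15 = 83, so its missing entry is 64 − 83 = -19.
Column 2: 11 + 25 + 7 + 24 − 19 = 48, so its missing entry is 64 − 48 = 16.
Row 1: 12 + 16 − 1 + 15 + 4 = 46, so its missing entry is 64 − 46 = 18.
Column 4: 18 − 2 + 13 + 13 + 21 = 63, so its missing entry is 64 − 63 = 1.
Row 5: 16 + 24 + 1 + 7 + 8 = 56, so its missing entry is 64 − 56 = 8.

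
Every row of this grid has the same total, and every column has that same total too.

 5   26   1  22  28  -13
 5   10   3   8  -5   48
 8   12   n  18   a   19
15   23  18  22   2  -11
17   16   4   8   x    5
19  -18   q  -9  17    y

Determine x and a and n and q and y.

x = 19, a = 8, n = 4, q = 39, y = 21

Rows 1 and 2 both sum to 69, so that's the common total.
Row 5 has 17 + 16 + 4 + 8 + 5 = 50; the blank must be 69 − 50 = 19.
Column 5 has 28 − 5 + 2 + 19 + 17 = 61; the blank must be 69 − 61 = 8.
Column 6 has -13 + 48 + 19 − 11 + 5 = 48; the blank must be 69 − 48 = 21.
Row 3 has 8 + 12 + 18 + 8 + 19 = 65; the blank must be 69 − 65 = 4.
Row 6 has 19 − 18 − 9 + 17 + 21 = 30; the blank must be 69 − 30 = 39.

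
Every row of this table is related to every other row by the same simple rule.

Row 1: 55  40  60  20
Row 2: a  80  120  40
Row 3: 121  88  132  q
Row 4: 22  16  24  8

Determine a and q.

a = 110, q = 44

Each row is a constant multiple of every other row — this is a multiplication table with the headers hidden.
Row 2 is 120/60 = 2/1 times row 1, so its entry in column 1 is 55 × 2/1 = 110.
Row 3 is 132/60 = 11/5 times row 1, so its entry in column 4 is 20 × 11/5 = 44.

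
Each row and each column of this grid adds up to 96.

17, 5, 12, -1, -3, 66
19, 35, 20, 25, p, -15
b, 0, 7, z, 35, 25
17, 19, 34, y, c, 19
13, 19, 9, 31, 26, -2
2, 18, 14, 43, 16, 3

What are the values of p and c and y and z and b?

p = 12, c = 10, y = -3, z = 1, b = 28

Column 1: 17 + 19 + 17 + 13 + 2 = 68, so its missing entry is 96 − 68 = 28.
Row 2: 19 + 35 + 20 + 25 − 15 = 84, so its missing entry is 96 − 84 = 12.
Column 5: -3 + 12 + 35 + 26 + 16 = 86, so its missing entry is 96 − 86 = 10.
Row 3: 28 + 0 + 7 + 35 + 25 = 95, so its missing entry is 96 − 95 = 1.
Row 4: 17 + 19 + 34 + 10 + 19 = 99, so its missing entry is 96 − 99 = -3.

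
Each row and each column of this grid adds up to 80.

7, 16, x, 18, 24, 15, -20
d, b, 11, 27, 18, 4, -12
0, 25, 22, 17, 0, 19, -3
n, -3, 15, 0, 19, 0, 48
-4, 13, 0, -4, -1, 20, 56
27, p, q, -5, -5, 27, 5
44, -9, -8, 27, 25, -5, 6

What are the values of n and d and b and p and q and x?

Row 4: -3 + 15 + 0 + 19 + 0 + 48 = 79, so its missing entry is 80 − 79 = 1.
Row 1: 7 + 16 + 18 + 24 + 15 − 20 = 60, so its missing entry is 80 − 60 = 20.
Column 1: 7 + 0 + 1 − 4 + 27 + 44 = 75, so its missing entry is 80 − 75 = 5.
Row 2: 5 + 11 + 27 + 18 + 4 − 12 = 53, so its missing entry is 80 − 53 = 27.
Column 2: 16 + 27 + 25 − 3 + 13 − 9 = 69, so its missing entry is 80 − 69 = 11.
Row 6: 27 + 11 − 5 − 5 + 27 + 5 = 60, so its missing entry is 80 − 60 = 20.

n = 1, d = 5, b = 27, p = 11, q = 20, x = 20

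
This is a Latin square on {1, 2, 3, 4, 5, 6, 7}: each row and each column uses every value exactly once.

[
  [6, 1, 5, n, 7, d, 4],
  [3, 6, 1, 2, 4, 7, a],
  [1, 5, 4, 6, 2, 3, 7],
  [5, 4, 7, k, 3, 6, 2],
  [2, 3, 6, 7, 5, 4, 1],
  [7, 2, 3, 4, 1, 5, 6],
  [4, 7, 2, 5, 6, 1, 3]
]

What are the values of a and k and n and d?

At (row 2, col 7): row 2 already has {1, 2, 3, 4, 6, 7}, so the value is 5.
At (row 4, col 4): row 4 already has {2, 3, 4, 5, 6, 7}, so the value is 1.
Cell (1,6): column 6 already has {1, 3, 4, 5, 6, 7} → 2.
At (row 1, col 4): row 1 already has {1, 2, 4, 5, 6, 7}, so the value is 3.

a = 5, k = 1, n = 3, d = 2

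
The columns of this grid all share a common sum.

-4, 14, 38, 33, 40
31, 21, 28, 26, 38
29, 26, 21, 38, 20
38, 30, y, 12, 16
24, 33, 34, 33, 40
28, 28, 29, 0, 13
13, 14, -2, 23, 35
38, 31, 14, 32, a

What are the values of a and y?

a = -5, y = 35

The complete columns each total 197.
Column 5 is missing 197 − 202 = -5 (since 40 + 38 + 20 + 16 + 40 + 13 + 35 = 202).
Column 3 is missing 197 − 162 = 35 (since 38 + 28 + 21 + 34 + 29 − 2 + 14 = 162).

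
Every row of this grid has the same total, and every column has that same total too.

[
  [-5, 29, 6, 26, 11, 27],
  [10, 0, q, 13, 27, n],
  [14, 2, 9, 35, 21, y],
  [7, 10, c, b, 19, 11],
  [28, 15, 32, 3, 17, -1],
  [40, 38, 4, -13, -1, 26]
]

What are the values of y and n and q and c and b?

y = 13, n = 18, q = 26, c = 17, b = 30

Rows 1 and 5 both sum to 94, so that's the common total.
Column 4: 26 + 13 + 35 + 3 − 13 = 64, so its missing entry is 94 − 64 = 30.
Row 4: 7 + 10 + 30 + 19 + 11 = 77, so its missing entry is 94 − 77 = 17.
Column 3: 6 + 9 + 17 + 32 + 4 = 68, so its missing entry is 94 − 68 = 26.
Row 2: 10 + 0 + 26 + 13 + 27 = 76, so its missing entry is 94 − 76 = 18.
Row 3: 14 + 2 + 9 + 35 + 21 = 81, so its missing entry is 94 − 81 = 13.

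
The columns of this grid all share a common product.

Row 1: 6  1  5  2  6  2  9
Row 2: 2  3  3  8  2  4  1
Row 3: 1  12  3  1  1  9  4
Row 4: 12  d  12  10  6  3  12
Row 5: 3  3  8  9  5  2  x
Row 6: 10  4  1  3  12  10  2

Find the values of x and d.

x = 5, d = 10

Columns 3 and 5 each multiply to 4320, so every column has product 4320.
Column 7: 9×1×4×12×2 = 864, so the missing entry is 4320 ÷ 864 = 5.
Column 2: 1×3×12×3×4 = 432, so the missing entry is 4320 ÷ 432 = 10.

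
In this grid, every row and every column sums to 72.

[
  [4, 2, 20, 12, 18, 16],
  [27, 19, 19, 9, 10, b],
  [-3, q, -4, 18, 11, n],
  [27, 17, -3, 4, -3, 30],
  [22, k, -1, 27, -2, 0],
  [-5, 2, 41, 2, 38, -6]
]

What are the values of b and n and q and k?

The known cells in row 5 total 46, leaving 72 − 46 = 26 for the blank.
The known cells in column 2 total 66, leaving 72 − 66 = 6 for the blank.
The known cells in row 3 total 28, leaving 72 − 28 = 44 for the blank.
The known cells in row 2 total 84, leaving 72 − 84 = -12 for the blank.

b = -12, n = 44, q = 6, k = 26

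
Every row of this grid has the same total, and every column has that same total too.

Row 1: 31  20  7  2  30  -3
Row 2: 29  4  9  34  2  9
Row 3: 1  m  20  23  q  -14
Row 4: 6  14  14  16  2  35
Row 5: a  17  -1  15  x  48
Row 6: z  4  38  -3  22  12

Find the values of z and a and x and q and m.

Rows 1 and 2 both sum to 87, so that's the common total.
Column 2 has 20 + 4 + 14 + 17 + 4 = 59; the blank must be 87 − 59 = 28.
Row 3 has 1 + 28 + 20 + 23 − 14 = 58; the blank must be 87 − 58 = 29.
Column 5 has 30 + 2 + 29 + 2 + 22 = 85; the blank must be 87 − 85 = 2.
Row 5 has 17 − 1 + 15 + 2 + 48 = 81; the blank must be 87 − 81 = 6.
Row 6 has 4 + 38 − 3 + 22 + 12 = 73; the blank must be 87 − 73 = 14.

z = 14, a = 6, x = 2, q = 29, m = 28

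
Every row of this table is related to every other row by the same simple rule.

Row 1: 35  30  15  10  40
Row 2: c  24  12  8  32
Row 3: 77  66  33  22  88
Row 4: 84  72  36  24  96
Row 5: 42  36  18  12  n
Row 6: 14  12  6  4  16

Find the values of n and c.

n = 48, c = 28

Each row is a constant multiple of every other row — this is a multiplication table with the headers hidden.
Row 5 is 12/10 = 6/5 times row 1, so its entry in column 5 is 40 × 6/5 = 48.
Row 2 is 8/10 = 4/5 times row 1, so its entry in column 1 is 35 × 4/5 = 28.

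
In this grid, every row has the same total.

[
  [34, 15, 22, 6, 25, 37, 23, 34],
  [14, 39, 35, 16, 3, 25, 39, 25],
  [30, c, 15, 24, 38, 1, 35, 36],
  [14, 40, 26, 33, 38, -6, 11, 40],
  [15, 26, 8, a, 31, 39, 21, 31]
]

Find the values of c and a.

Rows 1 and 4 both add up to 196, so every row sums to 196.
Row 3: 30 + 15 + 24 + 38 + 1 + 35 + 36 = 179, so the missing entry is 196 − 179 = 17.
Row 5: 15 + 26 + 8 + 31 + 39 + 21 + 31 = 171, so the missing entry is 196 − 171 = 25.

c = 17, a = 25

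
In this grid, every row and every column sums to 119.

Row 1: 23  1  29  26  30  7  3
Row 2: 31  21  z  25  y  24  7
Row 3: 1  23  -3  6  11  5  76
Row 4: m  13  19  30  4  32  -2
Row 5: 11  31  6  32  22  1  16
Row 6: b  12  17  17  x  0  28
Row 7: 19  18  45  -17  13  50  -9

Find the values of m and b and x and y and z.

Column 3: 29 − 3 + 19 + 6 + 17 + 45 = 113, so its missing entry is 119 − 113 = 6.
Row 2: 31 + 21 + 6 + 25 + 24 + 7 = 114, so its missing entry is 119 − 114 = 5.
Column 5: 30 + 5 + 11 + 4 + 22 + 13 = 85, so its missing entry is 119 − 85 = 34.
Row 4: 13 + 19 + 30 + 4 + 32 − 2 = 96, so its missing entry is 119 − 96 = 23.
Row 6: 12 + 17 + 17 + 34 + 0 + 28 = 108, so its missing entry is 119 − 108 = 11.

m = 23, b = 11, x = 34, y = 5, z = 6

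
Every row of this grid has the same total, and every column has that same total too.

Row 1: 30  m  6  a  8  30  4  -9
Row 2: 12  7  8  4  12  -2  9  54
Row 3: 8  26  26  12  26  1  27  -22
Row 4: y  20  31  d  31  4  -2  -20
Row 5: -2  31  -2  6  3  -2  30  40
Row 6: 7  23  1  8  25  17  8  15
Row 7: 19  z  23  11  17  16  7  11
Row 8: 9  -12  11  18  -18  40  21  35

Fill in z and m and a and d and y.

Rows 2 and 3 both sum to 104, so that's the common total.
The known cells in row 7 total 104, leaving 104 − 104 = 0 for the blank.
The known cells in column 2 total 95, leaving 104 − 95 = 9 for the blank.
The known cells in row 1 total 78, leaving 104 − 78 = 26 for the blank.
The known cells in column 1 total 83, leaving 104 − 83 = 21 for the blank.
The known cells in row 4 total 85, leaving 104 − 85 = 19 for the blank.

z = 0, m = 9, a = 26, d = 19, y = 21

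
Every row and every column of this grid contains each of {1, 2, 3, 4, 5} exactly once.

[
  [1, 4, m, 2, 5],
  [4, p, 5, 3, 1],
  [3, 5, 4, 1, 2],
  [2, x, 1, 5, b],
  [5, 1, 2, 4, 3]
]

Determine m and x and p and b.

m = 3, x = 3, p = 2, b = 4

At (row 1, col 3): row 1 already has {1, 2, 4, 5}, so the value is 3.
Cell (4,5): column 5 already has {1, 2, 3, 5} → 4.
At (row 4, col 2): row 4 already has {1, 2, 4, 5}, so the value is 3.
Cell (2,2): row 2 already has {1, 3, 4, 5} → 2.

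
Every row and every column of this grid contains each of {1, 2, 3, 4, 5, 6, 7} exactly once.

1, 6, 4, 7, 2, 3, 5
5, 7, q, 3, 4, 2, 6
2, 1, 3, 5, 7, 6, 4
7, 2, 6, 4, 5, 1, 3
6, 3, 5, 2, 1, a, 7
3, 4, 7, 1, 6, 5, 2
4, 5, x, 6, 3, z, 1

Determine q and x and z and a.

Cell (5,6): row 5 already has {1, 2, 3, 5, 6, 7} → 4.
For row 2, column 3: row 2 already has {2, 3, 4, 5, 6, 7}; that leaves 1.
For row 7, column 3: column 3 already has {1, 3, 4, 5, 6, 7}; that leaves 2.
For row 7, column 6: row 7 already has {1, 2, 3, 4, 5, 6}; that leaves 7.

q = 1, x = 2, z = 7, a = 4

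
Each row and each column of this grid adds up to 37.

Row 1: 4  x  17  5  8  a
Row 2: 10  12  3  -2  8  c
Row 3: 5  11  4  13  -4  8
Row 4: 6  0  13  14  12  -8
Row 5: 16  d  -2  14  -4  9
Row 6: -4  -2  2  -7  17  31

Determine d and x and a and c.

Row 5 has 16 − 2 + 14 − 4 + 9 = 33; the blank must be 37 − 33 = 4.
Column 2 has 12 + 11 + 0 + 4 − 2 = 25; the blank must be 37 − 25 = 12.
Row 1 has 4 + 12 + 17 + 5 + 8 = 46; the blank must be 37 − 46 = -9.
Row 2 has 10 + 12 + 3 − 2 + 8 = 31; the blank must be 37 − 31 = 6.

d = 4, x = 12, a = -9, c = 6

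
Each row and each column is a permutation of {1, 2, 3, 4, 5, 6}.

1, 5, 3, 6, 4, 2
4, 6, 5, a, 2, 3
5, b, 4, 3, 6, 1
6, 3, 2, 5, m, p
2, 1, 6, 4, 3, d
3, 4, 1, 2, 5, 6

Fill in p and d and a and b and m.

For row 3, column 2: row 3 already has {1, 3, 4, 5, 6}; that leaves 2.
At (row 4, col 5): column 5 already has {2, 3, 4, 5, 6}, so the value is 1.
At (row 5, col 6): row 5 already has {1, 2, 3, 4, 6}, so the value is 5.
At (row 2, col 4): row 2 already has {2, 3, 4, 5, 6}, so the value is 1.
For row 4, column 6: row 4 already has {1, 2, 3, 5, 6}; that leaves 4.

p = 4, d = 5, a = 1, b = 2, m = 1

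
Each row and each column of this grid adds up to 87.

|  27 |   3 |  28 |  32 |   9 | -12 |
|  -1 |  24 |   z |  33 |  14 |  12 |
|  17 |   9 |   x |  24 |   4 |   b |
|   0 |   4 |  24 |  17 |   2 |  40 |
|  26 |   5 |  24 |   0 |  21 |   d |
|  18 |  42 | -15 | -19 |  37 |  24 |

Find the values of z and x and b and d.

Row 5: 26 + 5 + 24 + 0 + 21 = 76, so its missing entry is 87 − 76 = 11.
Row 2: -1 + 24 + 33 + 14 + 12 = 82, so its missing entry is 87 − 82 = 5.
Column 6: -12 + 12 + 40 + 11 + 24 = 75, so its missing entry is 87 − 75 = 12.
Row 3: 17 + 9 + 24 + 4 + 12 = 66, so its missing entry is 87 − 66 = 21.

z = 5, x = 21, b = 12, d = 11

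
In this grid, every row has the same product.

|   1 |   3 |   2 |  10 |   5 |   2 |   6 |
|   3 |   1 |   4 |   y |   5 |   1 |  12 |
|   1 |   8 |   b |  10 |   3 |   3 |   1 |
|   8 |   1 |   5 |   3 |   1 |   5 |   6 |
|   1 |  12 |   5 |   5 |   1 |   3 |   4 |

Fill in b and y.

b = 5, y = 5

Rows 1 and 5 each multiply to 3600, so every row has product 3600.
Row 3: 1×8×10×3×3×1 = 720, so the missing entry is 3600 ÷ 720 = 5.
Row 2: 3×1×4×5×1×12 = 720, so the missing entry is 3600 ÷ 720 = 5.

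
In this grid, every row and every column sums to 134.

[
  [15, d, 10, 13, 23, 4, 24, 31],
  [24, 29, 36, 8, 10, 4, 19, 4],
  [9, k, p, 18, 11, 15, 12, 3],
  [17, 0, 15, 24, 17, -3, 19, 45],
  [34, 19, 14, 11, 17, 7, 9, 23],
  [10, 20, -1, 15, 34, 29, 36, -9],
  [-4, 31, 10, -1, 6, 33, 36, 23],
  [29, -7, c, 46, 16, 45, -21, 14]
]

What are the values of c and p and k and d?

Row 1: 15 + 10 + 13 + 23 + 4 + 24 + 31 = 120, so its missing entry is 134 − 120 = 14.
Column 2: 14 + 29 + 0 + 19 + 20 + 31 − 7 = 106, so its missing entry is 134 − 106 = 28.
Row 8: 29 − 7 + 46 + 16 + 45 − 21 + 14 = 122, so its missing entry is 134 − 122 = 12.
Row 3: 9 + 28 + 18 + 11 + 15 + 12 + 3 = 96, so its missing entry is 134 − 96 = 38.

c = 12, p = 38, k = 28, d = 14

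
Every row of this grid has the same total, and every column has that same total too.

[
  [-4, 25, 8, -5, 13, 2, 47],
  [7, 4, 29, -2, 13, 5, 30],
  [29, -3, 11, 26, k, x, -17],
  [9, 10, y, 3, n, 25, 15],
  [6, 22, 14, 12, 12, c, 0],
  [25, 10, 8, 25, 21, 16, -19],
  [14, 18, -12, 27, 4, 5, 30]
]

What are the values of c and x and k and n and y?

Rows 1 and 2 both sum to 86, so that's the common total.
The known cells in row 5 total 66, leaving 86 − 66 = 20 for the blank.
The known cells in column 3 total 58, leaving 86 − 58 = 28 for the blank.
The known cells in row 4 total 90, leaving 86 − 90 = -4 for the blank.
The known cells in column 5 total 59, leaving 86 − 59 = 27 for the blank.
The known cells in row 3 total 73, leaving 86 − 73 = 13 for the blank.

c = 20, x = 13, k = 27, n = -4, y = 28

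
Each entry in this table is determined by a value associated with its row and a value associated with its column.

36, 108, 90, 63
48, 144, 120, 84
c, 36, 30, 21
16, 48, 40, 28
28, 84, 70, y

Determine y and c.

y = 49, c = 12

Each row is a constant multiple of every other row — this is a multiplication table with the headers hidden.
Row 5 is 70/90 = 7/9 times row 1, so its entry in column 4 is 63 × 7/9 = 49.
Row 3 is 30/90 = 1/3 times row 1, so its entry in column 1 is 36 × 1/3 = 12.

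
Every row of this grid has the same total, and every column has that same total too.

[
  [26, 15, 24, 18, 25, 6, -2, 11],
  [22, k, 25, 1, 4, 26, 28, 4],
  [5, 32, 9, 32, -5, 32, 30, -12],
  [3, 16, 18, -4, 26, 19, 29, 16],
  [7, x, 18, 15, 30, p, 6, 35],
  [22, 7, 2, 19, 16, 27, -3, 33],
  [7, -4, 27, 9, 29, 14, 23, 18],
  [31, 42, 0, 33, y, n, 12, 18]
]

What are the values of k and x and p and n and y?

Rows 1 and 3 both sum to 123, so that's the common total.
Column 5: 25 + 4 − 5 + 26 + 30 + 16 + 29 = 125, so its missing entry is 123 − 125 = -2.
Row 2: 22 + 25 + 1 + 4 + 26 + 28 + 4 = 110, so its missing entry is 123 − 110 = 13.
Row 8: 31 + 42 + 0 + 33 − 2 + 12 + 18 = 134, so its missing entry is 123 − 134 = -11.
Column 6: 6 + 26 + 32 + 19 + 27 + 14 − 11 = 113, so its missing entry is 123 − 113 = 10.
Row 5: 7 + 18 + 15 + 30 + 10 + 6 + 35 = 121, so its missing entry is 123 − 121 = 2.

k = 13, x = 2, p = 10, n = -11, y = -2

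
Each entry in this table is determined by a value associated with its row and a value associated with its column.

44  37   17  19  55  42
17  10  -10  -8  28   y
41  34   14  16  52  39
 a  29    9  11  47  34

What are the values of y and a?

y = 15, a = 36

The difference between any two rows is the same in every column — this is an addition table with the headers hidden.
Row 2 minus row 1 is 28 − 55 = -27, so its entry in column 6 is 42 + (-27) = 15.
Row 4 minus row 1 is 47 − 55 = -8, so its entry in column 1 is 44 + (-8) = 36.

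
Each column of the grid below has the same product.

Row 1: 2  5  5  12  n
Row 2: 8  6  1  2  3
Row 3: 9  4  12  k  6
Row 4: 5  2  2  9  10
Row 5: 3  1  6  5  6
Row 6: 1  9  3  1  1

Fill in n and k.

n = 2, k = 2

Columns 1 and 2 each multiply to 2160, so every column has product 2160.
Column 5: 3×6×10×6×1 = 1080, so the missing entry is 2160 ÷ 1080 = 2.
Column 4: 12×2×9×5×1 = 1080, so the missing entry is 2160 ÷ 1080 = 2.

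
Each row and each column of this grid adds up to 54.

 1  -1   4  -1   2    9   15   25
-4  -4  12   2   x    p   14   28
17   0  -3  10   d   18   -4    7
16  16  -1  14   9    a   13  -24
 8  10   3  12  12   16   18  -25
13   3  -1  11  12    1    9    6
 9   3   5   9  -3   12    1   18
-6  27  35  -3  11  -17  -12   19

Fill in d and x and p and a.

Row 3: 17 + 0 − 3 + 10 + 18 − 4 + 7 = 45, so its missing entry is 54 − 45 = 9.
Row 4: 16 + 16 − 1 + 14 + 9 + 13 − 24 = 43, so its missing entry is 54 − 43 = 11.
Column 5: 2 + 9 + 9 + 12 + 12 − 3 + 11 = 52, so its missing entry is 54 − 52 = 2.
Row 2: -4 − 4 + 12 + 2 + 2 + 14 + 28 = 50, so its missing entry is 54 − 50 = 4.

d = 9, x = 2, p = 4, a = 11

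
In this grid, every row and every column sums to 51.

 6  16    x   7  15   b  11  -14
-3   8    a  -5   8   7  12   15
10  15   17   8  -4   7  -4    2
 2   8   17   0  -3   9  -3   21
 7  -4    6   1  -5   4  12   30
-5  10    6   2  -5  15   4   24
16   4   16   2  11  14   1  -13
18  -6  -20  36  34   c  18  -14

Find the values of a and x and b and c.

Row 2: -3 + 8 − 5 + 8 + 7 + 12 + 15 = 42, so its missing entry is 51 − 42 = 9.
Column 3: 9 + 17 + 17 + 6 + 6 + 16 − 20 = 51, so its missing entry is 51 − 51 = 0.
Row 8: 18 − 6 − 20 + 36 + 34 + 18 − 14 = 66, so its missing entry is 51 − 66 = -15.
Row 1: 6 + 16 + 0 + 7 + 15 + 11 − 14 = 41, so its missing entry is 51 − 41 = 10.

a = 9, x = 0, b = 10, c = -15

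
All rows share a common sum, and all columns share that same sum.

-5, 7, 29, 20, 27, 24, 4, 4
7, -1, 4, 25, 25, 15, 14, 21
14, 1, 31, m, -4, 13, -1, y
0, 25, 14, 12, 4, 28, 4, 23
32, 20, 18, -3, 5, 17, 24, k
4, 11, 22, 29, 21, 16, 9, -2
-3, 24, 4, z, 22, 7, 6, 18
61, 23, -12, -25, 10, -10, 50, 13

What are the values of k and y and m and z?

k = -3, y = 36, m = 20, z = 32

Rows 1 and 2 both sum to 110, so that's the common total.
The known cells in row 7 total 78, leaving 110 − 78 = 32 for the blank.
The known cells in column 4 total 90, leaving 110 − 90 = 20 for the blank.
The known cells in row 5 total 113, leaving 110 − 113 = -3 for the blank.
The known cells in row 3 total 74, leaving 110 − 74 = 36 for the blank.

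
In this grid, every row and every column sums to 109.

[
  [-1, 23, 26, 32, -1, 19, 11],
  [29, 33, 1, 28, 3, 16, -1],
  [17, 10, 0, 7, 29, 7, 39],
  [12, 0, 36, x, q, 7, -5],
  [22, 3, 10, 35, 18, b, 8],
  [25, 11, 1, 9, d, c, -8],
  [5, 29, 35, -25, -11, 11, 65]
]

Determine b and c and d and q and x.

b = 13, c = 36, d = 35, q = 36, x = 23

Row 5: 22 + 3 + 10 + 35 + 18 + 8 = 96, so its missing entry is 109 − 96 = 13.
Column 6: 19 + 16 + 7 + 7 + 13 + 11 = 73, so its missing entry is 109 − 73 = 36.
Row 6: 25 + 11 + 1 + 9 + 36 − 8 = 74, so its missing entry is 109 − 74 = 35.
Column 5: -1 + 3 + 29 + 18 + 35 − 11 = 73, so its missing entry is 109 − 73 = 36.
Row 4: 12 + 0 + 36 + 36 + 7 − 5 = 86, so its missing entry is 109 − 86 = 23.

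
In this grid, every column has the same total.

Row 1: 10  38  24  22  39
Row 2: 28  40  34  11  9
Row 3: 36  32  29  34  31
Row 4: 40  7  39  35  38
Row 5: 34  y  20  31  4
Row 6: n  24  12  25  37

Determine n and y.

The complete columns each total 158.
Column 1 is missing 158 − 148 = 10 (since 10 + 28 + 36 + 40 + 34 = 148).
Column 2 is missing 158 − 141 = 17 (since 38 + 40 + 32 + 7 + 24 = 141).

n = 10, y = 17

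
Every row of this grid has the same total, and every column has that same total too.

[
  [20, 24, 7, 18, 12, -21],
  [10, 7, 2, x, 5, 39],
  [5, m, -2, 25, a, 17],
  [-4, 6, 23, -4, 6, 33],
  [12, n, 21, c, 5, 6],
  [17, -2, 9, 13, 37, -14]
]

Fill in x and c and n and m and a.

Rows 1 and 4 both sum to 60, so that's the common total.
Column 5 has 12 + 5 + 6 + 5 + 37 = 65; the blank must be 60 − 65 = -5.
Row 3 has 5 − 2 + 25 − 5 + 17 = 40; the blank must be 60 − 40 = 20.
Column 2 has 24 + 7 + 20 + 6 − 2 = 55; the blank must be 60 − 55 = 5.
Row 5 has 12 + 5 + 21 + 5 + 6 = 49; the blank must be 60 − 49 = 11.
Row 2 has 10 + 7 + 2 + 5 + 39 = 63; the blank must be 60 − 63 = -3.

x = -3, c = 11, n = 5, m = 20, a = -5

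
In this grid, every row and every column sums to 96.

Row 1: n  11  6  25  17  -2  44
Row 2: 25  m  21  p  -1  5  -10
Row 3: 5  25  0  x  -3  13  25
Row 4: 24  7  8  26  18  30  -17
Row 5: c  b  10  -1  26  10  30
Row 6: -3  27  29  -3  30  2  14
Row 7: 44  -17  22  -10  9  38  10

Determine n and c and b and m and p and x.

n = -5, c = 6, b = 15, m = 28, p = 28, x = 31

Row 1 has 11 + 6 + 25 + 17 − 2 + 44 = 101; the blank must be 96 − 101 = -5.
Column 1 has -5 + 25 + 5 + 24 − 3 + 44 = 90; the blank must be 96 − 90 = 6.
Row 5 has 6 + 10 − 1 + 26 + 10 + 30 = 81; the blank must be 96 − 81 = 15.
Column 2 has 11 + 25 + 7 + 15 + 27 − 17 = 68; the blank must be 96 − 68 = 28.
Row 3 has 5 + 25 + 0 − 3 + 13 + 25 = 65; the blank must be 96 − 65 = 31.
Row 2 has 25 + 28 + 21 − 1 + 5 − 10 = 68; the blank must be 96 − 68 = 28.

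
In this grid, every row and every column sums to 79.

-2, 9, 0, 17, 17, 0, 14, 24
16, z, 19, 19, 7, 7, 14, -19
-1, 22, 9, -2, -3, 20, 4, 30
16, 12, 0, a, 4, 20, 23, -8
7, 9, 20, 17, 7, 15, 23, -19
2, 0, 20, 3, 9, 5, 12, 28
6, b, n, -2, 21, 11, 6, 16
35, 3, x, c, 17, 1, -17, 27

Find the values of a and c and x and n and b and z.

Row 2 has 16 + 19 + 19 + 7 + 7 + 14 − 19 = 63; the blank must be 79 − 63 = 16.
Column 2 has 9 + 16 + 22 + 12 + 9 + 0 + 3 = 71; the blank must be 79 − 71 = 8.
Row 7 has 6 + 8 − 2 + 21 + 11 + 6 + 16 = 66; the blank must be 79 − 66 = 13.
Row 4 has 16 + 12 + 0 + 4 + 20 + 23 − 8 = 67; the blank must be 79 − 67 = 12.
Column 4 has 17 + 19 − 2 + 12 + 17 + 3 − 2 = 64; the blank must be 79 − 64 = 15.
Row 8 has 35 + 3 + 15 + 17 + 1 − 17 + 27 = 81; the blank must be 79 − 81 = -2.

a = 12, c = 15, x = -2, n = 13, b = 8, z = 16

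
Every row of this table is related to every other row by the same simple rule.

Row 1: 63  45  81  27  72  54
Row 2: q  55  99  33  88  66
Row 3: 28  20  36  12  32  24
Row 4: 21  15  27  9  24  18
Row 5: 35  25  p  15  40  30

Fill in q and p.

Each row is a constant multiple of every other row — this is a multiplication table with the headers hidden.
Row 2 is 66/54 = 11/9 times row 1, so its entry in column 1 is 63 × 11/9 = 77.
Row 5 is 30/54 = 5/9 times row 1, so its entry in column 3 is 81 × 5/9 = 45.

q = 77, p = 45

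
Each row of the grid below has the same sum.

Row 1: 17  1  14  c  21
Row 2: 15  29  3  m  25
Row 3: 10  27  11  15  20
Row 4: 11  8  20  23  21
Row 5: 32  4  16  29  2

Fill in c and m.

c = 30, m = 11

Rows 3 and 4 both add up to 83, so every row sums to 83.
Row 1: 17 + 1 + 14 + 21 = 53, so the missing entry is 83 − 53 = 30.
Row 2: 15 + 29 + 3 + 25 = 72, so the missing entry is 83 − 72 = 11.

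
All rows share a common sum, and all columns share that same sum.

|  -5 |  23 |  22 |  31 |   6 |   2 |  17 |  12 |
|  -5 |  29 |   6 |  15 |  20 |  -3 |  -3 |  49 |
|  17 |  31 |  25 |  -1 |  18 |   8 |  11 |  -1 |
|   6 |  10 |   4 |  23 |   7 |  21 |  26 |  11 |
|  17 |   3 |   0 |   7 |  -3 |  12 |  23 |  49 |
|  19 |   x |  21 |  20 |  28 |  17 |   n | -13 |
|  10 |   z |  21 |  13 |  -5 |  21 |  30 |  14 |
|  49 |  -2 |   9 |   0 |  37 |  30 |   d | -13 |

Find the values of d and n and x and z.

Rows 1 and 2 both sum to 108, so that's the common total.
Row 7: 10 + 21 + 13 − 5 + 21 + 30 + 14 = 104, so its missing entry is 108 − 104 = 4.
Column 2: 23 + 29 + 31 + 10 + 3 + 4 − 2 = 98, so its missing entry is 108 − 98 = 10.
Row 8: 49 − 2 + 9 + 0 + 37 + 30 − 13 = 110, so its missing entry is 108 − 110 = -2.
Row 6: 19 + 10 + 21 + 20 + 28 + 17 − 13 = 102, so its missing entry is 108 − 102 = 6.

d = -2, n = 6, x = 10, z = 4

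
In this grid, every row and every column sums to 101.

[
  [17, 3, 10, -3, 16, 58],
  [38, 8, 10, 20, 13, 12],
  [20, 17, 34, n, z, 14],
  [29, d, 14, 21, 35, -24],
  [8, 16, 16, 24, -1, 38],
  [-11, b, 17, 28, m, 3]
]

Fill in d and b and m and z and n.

Row 4: 29 + 14 + 21 + 35 − 24 = 75, so its missing entry is 101 − 75 = 26.
Column 2: 3 + 8 + 17 + 26 + 16 = 70, so its missing entry is 101 − 70 = 31.
Row 6: -11 + 31 + 17 + 28 + 3 = 68, so its missing entry is 101 − 68 = 33.
Column 5: 16 + 13 + 35 − 1 + 33 = 96, so its missing entry is 101 − 96 = 5.
Row 3: 20 + 17 + 34 + 5 + 14 = 90, so its missing entry is 101 − 90 = 11.

d = 26, b = 31, m = 33, z = 5, n = 11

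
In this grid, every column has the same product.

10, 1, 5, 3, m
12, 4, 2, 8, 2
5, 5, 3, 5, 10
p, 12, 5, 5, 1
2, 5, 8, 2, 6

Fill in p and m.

p = 1, m = 10

Columns 2 and 3 each multiply to 1200, so every column has product 1200.
Column 1: 10×12×5×2 = 1200, so the missing entry is 1200 ÷ 1200 = 1.
Column 5: 2×10×1×6 = 120, so the missing entry is 1200 ÷ 120 = 10.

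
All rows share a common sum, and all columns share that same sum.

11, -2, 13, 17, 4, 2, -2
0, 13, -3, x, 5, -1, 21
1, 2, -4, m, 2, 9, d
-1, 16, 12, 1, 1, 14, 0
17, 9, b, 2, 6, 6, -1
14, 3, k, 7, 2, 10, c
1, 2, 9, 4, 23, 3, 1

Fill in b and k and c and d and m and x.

Rows 1 and 4 both sum to 43, so that's the common total.
Row 5 has 17 + 9 + 2 + 6 + 6 − 1 = 39; the blank must be 43 − 39 = 4.
Row 2 has 0 + 13 − 3 + 5 − 1 + 21 = 35; the blank must be 43 − 35 = 8.
Column 4 has 17 + 8 + 1 + 2 + 7 + 4 = 39; the blank must be 43 − 39 = 4.
Row 3 has 1 + 2 − 4 + 4 + 2 + 9 = 14; the blank must be 43 − 14 = 29.
Column 7 has -2 + 21 + 29 + 0 − 1 + 1 = 48; the blank must be 43 − 48 = -5.
Row 6 has 14 + 3 + 7 + 2 + 10 − 5 = 31; the blank must be 43 − 31 = 12.

b = 4, k = 12, c = -5, d = 29, m = 4, x = 8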